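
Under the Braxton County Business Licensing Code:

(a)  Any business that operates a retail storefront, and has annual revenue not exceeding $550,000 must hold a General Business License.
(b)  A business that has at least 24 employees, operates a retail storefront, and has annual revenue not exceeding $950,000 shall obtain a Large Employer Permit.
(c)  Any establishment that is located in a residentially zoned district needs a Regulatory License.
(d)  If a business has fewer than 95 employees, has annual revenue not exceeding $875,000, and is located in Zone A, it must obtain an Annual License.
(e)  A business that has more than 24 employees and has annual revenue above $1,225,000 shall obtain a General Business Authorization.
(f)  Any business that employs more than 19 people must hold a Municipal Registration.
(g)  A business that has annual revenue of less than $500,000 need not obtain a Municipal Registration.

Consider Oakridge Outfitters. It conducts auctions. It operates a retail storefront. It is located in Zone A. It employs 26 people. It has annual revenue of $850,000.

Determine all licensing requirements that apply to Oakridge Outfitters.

Annual License, Large Employer Permit, Municipal Registration

(a) operates a retail storefront; revenue $850,000 > $550,000 → General Business License not required.
(b) employees 26 ≥ 24; operates a retail storefront; revenue $850,000 ≤ $950,000 → Large Employer Permit required.
(c) is located in Zone A (not: is located in a residentially zoned district) → Regulatory License not required.
(d) employees 26 < 95; revenue $850,000 ≤ $875,000; is located in Zone A → Annual License required.
(e) employees 26 > 24; revenue $850,000 ≤ $1,225,000 → General Business Authorization not required.
(f) employees 26 > 19 → Municipal Registration required.
(g) revenue $850,000 ≥ $500,000 → Municipal Registration exemption does not apply.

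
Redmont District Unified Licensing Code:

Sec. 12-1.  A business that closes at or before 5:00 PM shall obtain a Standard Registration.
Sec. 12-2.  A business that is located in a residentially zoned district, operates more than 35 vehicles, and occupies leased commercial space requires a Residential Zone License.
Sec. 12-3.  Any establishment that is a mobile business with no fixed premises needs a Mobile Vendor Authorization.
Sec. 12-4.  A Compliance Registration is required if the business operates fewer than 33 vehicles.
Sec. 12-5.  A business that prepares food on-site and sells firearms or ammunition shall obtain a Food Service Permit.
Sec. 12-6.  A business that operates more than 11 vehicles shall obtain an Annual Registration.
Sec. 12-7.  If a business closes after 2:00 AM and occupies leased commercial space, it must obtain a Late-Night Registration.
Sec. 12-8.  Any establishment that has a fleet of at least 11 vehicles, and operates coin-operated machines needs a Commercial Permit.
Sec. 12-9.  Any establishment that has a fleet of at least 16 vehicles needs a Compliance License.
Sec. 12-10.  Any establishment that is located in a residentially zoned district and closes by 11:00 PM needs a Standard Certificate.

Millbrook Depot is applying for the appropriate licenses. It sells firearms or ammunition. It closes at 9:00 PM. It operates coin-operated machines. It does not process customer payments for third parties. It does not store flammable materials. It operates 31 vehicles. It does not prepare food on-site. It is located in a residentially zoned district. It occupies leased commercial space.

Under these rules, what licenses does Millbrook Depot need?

Annual Registration, Commercial Permit, Compliance License, Compliance Registration, Standard Certificate

Sec. 12-1. closes 9:00 PM, after 5:00 PM → Standard Registration not required.
Sec. 12-2. is located in a residentially zoned district; vehicles 31 ≤ 35; occupies leased commercial space → Residential Zone License not required.
Sec. 12-3. occupies leased commercial space (not: is a mobile business with no fixed premises) → Mobile Vendor Authorization not required.
Sec. 12-4. vehicles 31 < 33 → Compliance Registration required.
Sec. 12-5. does not prepare food on-site; sells firearms or ammunition → Food Service Permit not required.
Sec. 12-6. vehicles 31 > 11 → Annual Registration required.
Sec. 12-7. closes 9:00 PM, at/before 2:00 AM; occupies leased commercial space → Late-Night Registration not required.
Sec. 12-8. vehicles 31 ≥ 11; operates coin-operated machines → Commercial Permit required.
Sec. 12-9. vehicles 31 ≥ 16 → Compliance License required.
Sec. 12-10. is located in a residentially zoned district; closes 9:00 PM, at/before 11:00 PM → Standard Certificate required.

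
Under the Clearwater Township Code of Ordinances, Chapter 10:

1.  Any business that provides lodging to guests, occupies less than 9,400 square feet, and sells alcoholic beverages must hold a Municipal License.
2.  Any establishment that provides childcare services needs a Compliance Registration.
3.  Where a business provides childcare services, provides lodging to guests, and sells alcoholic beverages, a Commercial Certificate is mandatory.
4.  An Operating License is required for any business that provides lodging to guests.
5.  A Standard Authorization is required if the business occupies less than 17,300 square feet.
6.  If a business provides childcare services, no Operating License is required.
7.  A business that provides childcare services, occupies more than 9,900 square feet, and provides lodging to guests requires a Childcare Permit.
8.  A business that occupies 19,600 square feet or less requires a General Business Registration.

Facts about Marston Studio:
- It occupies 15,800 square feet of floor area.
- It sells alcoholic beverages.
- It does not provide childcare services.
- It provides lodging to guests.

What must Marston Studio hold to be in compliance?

General Business Registration, Operating License, Standard Authorization

1. provides lodging to guests; floor area 15,800 square feet ≥ 9,400 square feet; sells alcoholic beverages → Municipal License not required.
2. does not provide childcare services → Compliance Registration not required.
3. does not provide childcare services; provides lodging to guests; sells alcoholic beverages → Commercial Certificate not required.
4. provides lodging to guests → Operating License required.
5. floor area 15,800 square feet < 17,300 square feet → Standard Authorization required.
6. does not provide childcare services → Operating License exemption does not apply.
7. does not provide childcare services; floor area 15,800 square feet > 9,900 square feet; provides lodging to guests → Childcare Permit not required.
8. floor area 15,800 square feet ≤ 19,600 square feet → General Business Registration required.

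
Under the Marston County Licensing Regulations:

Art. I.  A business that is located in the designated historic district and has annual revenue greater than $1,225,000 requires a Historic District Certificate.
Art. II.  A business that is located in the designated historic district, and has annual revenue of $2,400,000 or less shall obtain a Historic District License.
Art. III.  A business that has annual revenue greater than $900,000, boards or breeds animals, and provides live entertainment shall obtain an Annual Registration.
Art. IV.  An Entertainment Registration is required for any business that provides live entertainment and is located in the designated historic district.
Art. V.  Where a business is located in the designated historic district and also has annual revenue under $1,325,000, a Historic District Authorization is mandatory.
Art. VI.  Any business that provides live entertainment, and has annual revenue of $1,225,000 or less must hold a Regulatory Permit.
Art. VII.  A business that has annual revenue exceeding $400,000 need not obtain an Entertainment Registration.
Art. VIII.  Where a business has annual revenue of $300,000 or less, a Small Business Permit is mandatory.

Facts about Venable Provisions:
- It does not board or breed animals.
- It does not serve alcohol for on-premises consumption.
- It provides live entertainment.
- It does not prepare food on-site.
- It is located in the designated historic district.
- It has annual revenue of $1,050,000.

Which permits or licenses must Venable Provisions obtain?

Art. I. is located in the designated historic district; revenue $1,050,000 ≤ $1,225,000 → Historic District Certificate not required.
Art. II. is located in the designated historic district; revenue $1,050,000 ≤ $2,400,000 → Historic District License required.
Art. III. revenue $1,050,000 > $900,000; does not board or breed animals; provides live entertainment → Annual Registration not required.
Art. IV. provides live entertainment; is located in the designated historic district → Entertainment Registration required.
Art. V. is located in the designated historic district; revenue $1,050,000 < $1,325,000 → Historic District Authorization required.
Art. VI. provides live entertainment; revenue $1,050,000 ≤ $1,225,000 → Regulatory Permit required.
Art. VII. revenue $1,050,000 > $400,000 → exempt from Entertainment Registration.
Art. VIII. revenue $1,050,000 > $300,000 → Small Business Permit not required.

Historic District Authorization, Historic District License, Regulatory Permit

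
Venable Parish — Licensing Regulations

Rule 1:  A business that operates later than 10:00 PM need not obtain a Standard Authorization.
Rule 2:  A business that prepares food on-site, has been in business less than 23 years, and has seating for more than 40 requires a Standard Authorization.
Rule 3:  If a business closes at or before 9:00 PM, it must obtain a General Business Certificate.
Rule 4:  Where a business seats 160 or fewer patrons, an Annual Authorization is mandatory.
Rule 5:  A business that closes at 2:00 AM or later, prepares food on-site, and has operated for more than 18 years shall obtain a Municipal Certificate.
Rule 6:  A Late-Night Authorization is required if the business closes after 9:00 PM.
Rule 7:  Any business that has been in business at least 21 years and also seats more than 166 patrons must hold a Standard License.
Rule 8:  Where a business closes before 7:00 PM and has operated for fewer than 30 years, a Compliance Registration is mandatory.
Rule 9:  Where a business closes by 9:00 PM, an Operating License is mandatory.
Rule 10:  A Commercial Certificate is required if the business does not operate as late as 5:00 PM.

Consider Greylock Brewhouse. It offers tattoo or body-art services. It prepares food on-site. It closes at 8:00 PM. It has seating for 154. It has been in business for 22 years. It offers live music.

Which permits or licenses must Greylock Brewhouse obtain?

Annual Authorization, General Business Certificate, Operating License, Standard Authorization

Rule 1: closes 8:00 PM, at/before 10:00 PM → Standard Authorization exemption does not apply.
Rule 2: prepares food on-site; years in business 22 < 23; seating 154 > 40 → Standard Authorization required.
Rule 3: closes 8:00 PM, at/before 9:00 PM → General Business Certificate required.
Rule 4: seating 154 ≤ 160 → Annual Authorization required.
Rule 5: closes 8:00 PM, at/before 2:00 AM; prepares food on-site; years in business 22 > 18 → Municipal Certificate not required.
Rule 6: closes 8:00 PM, at/before 9:00 PM → Late-Night Authorization not required.
Rule 7: years in business 22 ≥ 21; seating 154 ≤ 166 → Standard License not required.
Rule 8: closes 8:00 PM, after 7:00 PM; years in business 22 < 30 → Compliance Registration not required.
Rule 9: closes 8:00 PM, at/before 9:00 PM → Operating License required.
Rule 10: closes 8:00 PM, after 5:00 PM → Commercial Certificate not required.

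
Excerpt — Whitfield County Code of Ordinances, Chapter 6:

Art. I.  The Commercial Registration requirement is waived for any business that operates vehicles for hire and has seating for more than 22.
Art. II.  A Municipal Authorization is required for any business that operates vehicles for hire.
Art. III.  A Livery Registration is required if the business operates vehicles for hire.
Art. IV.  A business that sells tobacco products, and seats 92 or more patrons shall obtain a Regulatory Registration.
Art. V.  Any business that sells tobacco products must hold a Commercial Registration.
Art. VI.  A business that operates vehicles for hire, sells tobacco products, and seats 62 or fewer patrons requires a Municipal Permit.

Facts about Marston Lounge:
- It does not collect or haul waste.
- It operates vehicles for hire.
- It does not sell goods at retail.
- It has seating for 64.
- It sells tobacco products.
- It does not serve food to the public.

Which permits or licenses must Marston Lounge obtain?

Art. I. operates vehicles for hire; seating 64 > 22 → exempt from Commercial Registration.
Art. II. operates vehicles for hire → Municipal Authorization required.
Art. III. operates vehicles for hire → Livery Registration required.
Art. IV. sells tobacco products; seating 64 < 92 → Regulatory Registration not required.
Art. V. sells tobacco products → Commercial Registration required.
Art. VI. operates vehicles for hire; sells tobacco products; seating 64 > 62 → Municipal Permit not required.

Livery Registration, Municipal Authorization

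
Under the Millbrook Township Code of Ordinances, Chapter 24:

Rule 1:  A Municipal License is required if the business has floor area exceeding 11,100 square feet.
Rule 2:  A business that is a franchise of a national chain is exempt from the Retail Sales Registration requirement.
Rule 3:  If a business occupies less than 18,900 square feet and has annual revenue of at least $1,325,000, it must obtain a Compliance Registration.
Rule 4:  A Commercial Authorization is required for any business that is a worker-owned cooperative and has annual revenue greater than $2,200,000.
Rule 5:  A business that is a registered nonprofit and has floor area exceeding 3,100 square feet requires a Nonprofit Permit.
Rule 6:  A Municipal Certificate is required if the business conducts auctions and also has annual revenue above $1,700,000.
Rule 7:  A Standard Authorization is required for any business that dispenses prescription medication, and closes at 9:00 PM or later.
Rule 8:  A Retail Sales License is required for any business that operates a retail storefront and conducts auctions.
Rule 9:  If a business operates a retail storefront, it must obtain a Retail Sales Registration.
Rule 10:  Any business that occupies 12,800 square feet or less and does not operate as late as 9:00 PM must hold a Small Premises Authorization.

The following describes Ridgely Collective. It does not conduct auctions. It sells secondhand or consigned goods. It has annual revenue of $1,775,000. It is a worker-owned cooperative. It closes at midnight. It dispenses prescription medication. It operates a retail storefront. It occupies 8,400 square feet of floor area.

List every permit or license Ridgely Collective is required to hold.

Compliance Registration, Retail Sales Registration, Standard Authorization

Rule 1: floor area 8,400 square feet ≤ 11,100 square feet → Municipal License not required.
Rule 2: is a worker-owned cooperative (not: is a franchise of a national chain) → Retail Sales Registration exemption does not apply.
Rule 3: floor area 8,400 square feet < 18,900 square feet; revenue $1,775,000 ≥ $1,325,000 → Compliance Registration required.
Rule 4: is a worker-owned cooperative; revenue $1,775,000 ≤ $2,200,000 → Commercial Authorization not required.
Rule 5: is a worker-owned cooperative (not: is a registered nonprofit); floor area 8,400 square feet > 3,100 square feet → Nonprofit Permit not required.
Rule 6: does not conduct auctions; revenue $1,775,000 > $1,700,000 → Municipal Certificate not required.
Rule 7: dispenses prescription medication; closes midnight, after 9:00 PM → Standard Authorization required.
Rule 8: operates a retail storefront; does not conduct auctions → Retail Sales License not required.
Rule 9: operates a retail storefront → Retail Sales Registration required.
Rule 10: floor area 8,400 square feet ≤ 12,800 square feet; closes midnight, after 9:00 PM → Small Premises Authorization not required.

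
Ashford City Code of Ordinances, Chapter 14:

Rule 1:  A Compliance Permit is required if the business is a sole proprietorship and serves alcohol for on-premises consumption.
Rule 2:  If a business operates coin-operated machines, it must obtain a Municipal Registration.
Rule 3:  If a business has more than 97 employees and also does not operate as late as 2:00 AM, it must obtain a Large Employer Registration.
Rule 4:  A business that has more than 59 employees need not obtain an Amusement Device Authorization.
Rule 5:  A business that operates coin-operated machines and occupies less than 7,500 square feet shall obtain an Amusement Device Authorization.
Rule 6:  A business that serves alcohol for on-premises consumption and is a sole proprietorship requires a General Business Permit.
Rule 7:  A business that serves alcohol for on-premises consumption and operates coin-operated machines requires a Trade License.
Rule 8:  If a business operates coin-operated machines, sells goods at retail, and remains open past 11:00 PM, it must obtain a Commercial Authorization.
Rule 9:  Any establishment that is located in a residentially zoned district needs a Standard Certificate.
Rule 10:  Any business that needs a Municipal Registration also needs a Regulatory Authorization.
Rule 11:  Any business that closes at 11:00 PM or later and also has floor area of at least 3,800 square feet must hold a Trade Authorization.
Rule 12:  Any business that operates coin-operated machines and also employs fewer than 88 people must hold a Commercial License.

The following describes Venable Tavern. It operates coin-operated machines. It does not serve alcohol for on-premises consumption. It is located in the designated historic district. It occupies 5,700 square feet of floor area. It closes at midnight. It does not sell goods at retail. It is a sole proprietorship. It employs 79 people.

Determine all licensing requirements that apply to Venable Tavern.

Rule 1: is a sole proprietorship; does not serve alcohol for on-premises consumption → Compliance Permit not required.
Rule 2: operates coin-operated machines → Municipal Registration required.
Rule 3: employees 79 ≤ 97; closes midnight, at/before 2:00 AM → Large Employer Registration not required.
Rule 4: employees 79 > 59 → exempt from Amusement Device Authorization.
Rule 5: operates coin-operated machines; floor area 5,700 square feet < 7,500 square feet → Amusement Device Authorization required.
Rule 6: does not serve alcohol for on-premises consumption; is a sole proprietorship → General Business Permit not required.
Rule 7: does not serve alcohol for on-premises consumption; operates coin-operated machines → Trade License not required.
Rule 8: operates coin-operated machines; does not sell goods at retail; closes midnight, after 11:00 PM → Commercial Authorization not required.
Rule 9: is located in the designated historic district (not: is located in a residentially zoned district) → Standard Certificate not required.
Rule 10: Municipal Registration is required → Regulatory Authorization also required.
Rule 11: closes midnight, after 11:00 PM; floor area 5,700 square feet ≥ 3,800 square feet → Trade Authorization required.
Rule 12: operates coin-operated machines; employees 79 < 88 → Commercial License required.

Commercial License, Municipal Registration, Regulatory Authorization, Trade Authorization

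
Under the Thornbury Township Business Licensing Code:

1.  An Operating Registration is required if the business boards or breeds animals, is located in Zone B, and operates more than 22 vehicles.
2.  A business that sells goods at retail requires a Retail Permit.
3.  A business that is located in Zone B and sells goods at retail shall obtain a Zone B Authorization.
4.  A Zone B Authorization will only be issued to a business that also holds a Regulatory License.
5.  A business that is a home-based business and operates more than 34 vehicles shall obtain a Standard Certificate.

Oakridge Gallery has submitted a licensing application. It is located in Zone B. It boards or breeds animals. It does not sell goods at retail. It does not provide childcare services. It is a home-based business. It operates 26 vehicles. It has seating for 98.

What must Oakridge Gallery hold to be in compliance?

Operating Registration

1. boards or breeds animals; is located in Zone B; vehicles 26 > 22 → Operating Registration required.
2. does not sell goods at retail → Retail Permit not required.
3. is located in Zone B; does not sell goods at retail → Zone B Authorization not required.
4. Zone B Authorization is not required → no effect.
5. is a home-based business; vehicles 26 ≤ 34 → Standard Certificate not required.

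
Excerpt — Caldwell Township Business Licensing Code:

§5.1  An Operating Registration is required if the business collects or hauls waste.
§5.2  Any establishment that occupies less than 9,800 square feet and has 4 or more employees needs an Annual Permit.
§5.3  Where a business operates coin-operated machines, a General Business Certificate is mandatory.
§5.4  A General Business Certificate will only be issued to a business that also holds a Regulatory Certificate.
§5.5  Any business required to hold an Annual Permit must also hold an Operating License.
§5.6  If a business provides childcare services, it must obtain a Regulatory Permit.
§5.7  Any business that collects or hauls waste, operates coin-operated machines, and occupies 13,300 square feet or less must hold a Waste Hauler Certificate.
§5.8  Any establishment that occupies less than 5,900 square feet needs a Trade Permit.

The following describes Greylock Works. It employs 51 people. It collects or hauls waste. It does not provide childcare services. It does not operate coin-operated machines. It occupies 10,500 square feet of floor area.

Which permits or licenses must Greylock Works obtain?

Operating Registration

§5.1 collects or hauls waste → Operating Registration required.
§5.2 floor area 10,500 square feet ≥ 9,800 square feet; employees 51 ≥ 4 → Annual Permit not required.
§5.3 does not operate coin-operated machines → General Business Certificate not required.
§5.4 General Business Certificate is not required → no effect.
§5.5 Annual Permit is not required → no effect.
§5.6 does not provide childcare services → Regulatory Permit not required.
§5.7 collects or hauls waste; does not operate coin-operated machines; floor area 10,500 square feet ≤ 13,300 square feet → Waste Hauler Certificate not required.
§5.8 floor area 10,500 square feet ≥ 5,900 square feet → Trade Permit not required.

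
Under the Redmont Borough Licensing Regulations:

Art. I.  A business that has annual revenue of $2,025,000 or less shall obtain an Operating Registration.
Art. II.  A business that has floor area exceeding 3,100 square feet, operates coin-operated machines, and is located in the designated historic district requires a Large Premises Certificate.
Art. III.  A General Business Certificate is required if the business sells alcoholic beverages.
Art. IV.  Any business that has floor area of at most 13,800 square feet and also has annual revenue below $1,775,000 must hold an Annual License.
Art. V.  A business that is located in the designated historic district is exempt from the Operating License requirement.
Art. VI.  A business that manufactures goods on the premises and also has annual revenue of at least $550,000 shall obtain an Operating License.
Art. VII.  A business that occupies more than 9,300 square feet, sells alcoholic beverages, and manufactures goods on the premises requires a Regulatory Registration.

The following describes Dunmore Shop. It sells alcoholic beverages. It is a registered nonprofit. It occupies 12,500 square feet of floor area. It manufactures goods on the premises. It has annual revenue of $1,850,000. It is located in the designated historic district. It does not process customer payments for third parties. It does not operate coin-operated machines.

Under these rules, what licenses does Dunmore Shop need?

Art. I. revenue $1,850,000 ≤ $2,025,000 → Operating Registration required.
Art. II. floor area 12,500 square feet > 3,100 square feet; does not operate coin-operated machines; is located in the designated historic district → Large Premises Certificate not required.
Art. III. sells alcoholic beverages → General Business Certificate required.
Art. IV. floor area 12,500 square feet ≤ 13,800 square feet; revenue $1,850,000 ≥ $1,775,000 → Annual License not required.
Art. V. is located in the designated historic district → exempt from Operating License.
Art. VI. manufactures goods on the premises; revenue $1,850,000 ≥ $550,000 → Operating License required.
Art. VII. floor area 12,500 square feet > 9,300 square feet; sells alcoholic beverages; manufactures goods on the premises → Regulatory Registration required.

General Business Certificate, Operating Registration, Regulatory Registration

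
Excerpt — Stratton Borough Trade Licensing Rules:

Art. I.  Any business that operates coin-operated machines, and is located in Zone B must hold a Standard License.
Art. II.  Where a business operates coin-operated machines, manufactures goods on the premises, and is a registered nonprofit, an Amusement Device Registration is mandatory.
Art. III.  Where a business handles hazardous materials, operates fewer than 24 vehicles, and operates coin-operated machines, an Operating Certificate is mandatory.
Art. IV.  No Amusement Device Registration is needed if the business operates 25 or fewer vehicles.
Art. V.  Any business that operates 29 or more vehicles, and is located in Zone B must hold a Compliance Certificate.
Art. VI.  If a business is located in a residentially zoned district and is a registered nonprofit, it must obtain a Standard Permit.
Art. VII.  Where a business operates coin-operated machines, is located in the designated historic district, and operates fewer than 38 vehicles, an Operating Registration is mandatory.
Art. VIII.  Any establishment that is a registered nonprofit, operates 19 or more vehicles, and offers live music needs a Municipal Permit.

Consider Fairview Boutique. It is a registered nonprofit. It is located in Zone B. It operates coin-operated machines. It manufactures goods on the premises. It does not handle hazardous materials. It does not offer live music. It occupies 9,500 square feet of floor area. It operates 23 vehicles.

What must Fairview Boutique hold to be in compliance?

Standard License

Art. I. operates coin-operated machines; is located in Zone B → Standard License required.
Art. II. operates coin-operated machines; manufactures goods on the premises; is a registered nonprofit → Amusement Device Registration required.
Art. III. does not handle hazardous materials; vehicles 23 < 24; operates coin-operated machines → Operating Certificate not required.
Art. IV. vehicles 23 ≤ 25 → exempt from Amusement Device Registration.
Art. V. vehicles 23 < 29; is located in Zone B → Compliance Certificate not required.
Art. VI. is located in Zone B (not: is located in a residentially zoned district); is a registered nonprofit → Standard Permit not required.
Art. VII. operates coin-operated machines; is located in Zone B (not: is located in the designated historic district); vehicles 23 < 38 → Operating Registration not required.
Art. VIII. is a registered nonprofit; vehicles 23 ≥ 19; does not offer live music → Municipal Permit not required.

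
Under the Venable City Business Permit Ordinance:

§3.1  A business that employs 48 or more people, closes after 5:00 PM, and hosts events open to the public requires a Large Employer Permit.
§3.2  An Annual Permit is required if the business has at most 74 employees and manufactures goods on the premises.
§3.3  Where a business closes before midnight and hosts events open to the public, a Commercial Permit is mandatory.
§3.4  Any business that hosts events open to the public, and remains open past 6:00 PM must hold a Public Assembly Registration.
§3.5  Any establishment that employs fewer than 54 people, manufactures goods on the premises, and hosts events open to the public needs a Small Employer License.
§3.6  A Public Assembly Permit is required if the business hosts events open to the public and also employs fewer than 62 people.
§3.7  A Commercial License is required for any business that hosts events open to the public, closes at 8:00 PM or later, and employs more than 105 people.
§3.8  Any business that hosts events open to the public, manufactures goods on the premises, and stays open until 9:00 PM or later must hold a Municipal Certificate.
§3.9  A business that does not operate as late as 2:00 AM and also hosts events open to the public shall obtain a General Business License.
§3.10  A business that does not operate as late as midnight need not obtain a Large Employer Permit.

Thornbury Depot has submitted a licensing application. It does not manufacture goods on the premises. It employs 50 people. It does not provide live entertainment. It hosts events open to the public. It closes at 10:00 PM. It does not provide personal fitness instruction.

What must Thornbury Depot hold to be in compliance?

Commercial Permit, General Business License, Public Assembly Permit, Public Assembly Registration

§3.1 employees 50 ≥ 48; closes 10:00 PM, after 5:00 PM; hosts events open to the public → Large Employer Permit required.
§3.2 employees 50 ≤ 74; does not manufacture goods on the premises → Annual Permit not required.
§3.3 closes 10:00 PM, at/before midnight; hosts events open to the public → Commercial Permit required.
§3.4 hosts events open to the public; closes 10:00 PM, after 6:00 PM → Public Assembly Registration required.
§3.5 employees 50 < 54; does not manufacture goods on the premises; hosts events open to the public → Small Employer License not required.
§3.6 hosts events open to the public; employees 50 < 62 → Public Assembly Permit required.
§3.7 hosts events open to the public; closes 10:00 PM, after 8:00 PM; employees 50 ≤ 105 → Commercial License not required.
§3.8 hosts events open to the public; does not manufacture goods on the premises; closes 10:00 PM, after 9:00 PM → Municipal Certificate not required.
§3.9 closes 10:00 PM, at/before 2:00 AM; hosts events open to the public → General Business License required.
§3.10 closes 10:00 PM, at/before midnight → exempt from Large Employer Permit.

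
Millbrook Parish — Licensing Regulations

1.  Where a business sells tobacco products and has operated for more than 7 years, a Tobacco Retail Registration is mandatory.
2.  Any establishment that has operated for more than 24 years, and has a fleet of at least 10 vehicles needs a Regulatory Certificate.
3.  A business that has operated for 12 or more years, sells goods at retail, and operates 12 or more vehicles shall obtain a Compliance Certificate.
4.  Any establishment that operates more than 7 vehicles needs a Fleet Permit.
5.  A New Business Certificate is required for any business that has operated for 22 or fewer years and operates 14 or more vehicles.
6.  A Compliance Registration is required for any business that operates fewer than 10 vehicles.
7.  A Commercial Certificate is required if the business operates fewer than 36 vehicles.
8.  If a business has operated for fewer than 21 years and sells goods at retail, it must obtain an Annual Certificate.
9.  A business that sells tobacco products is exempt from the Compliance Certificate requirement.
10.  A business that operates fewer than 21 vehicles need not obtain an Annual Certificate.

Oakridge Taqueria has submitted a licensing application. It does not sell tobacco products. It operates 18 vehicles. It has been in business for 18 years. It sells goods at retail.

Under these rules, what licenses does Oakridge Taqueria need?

Commercial Certificate, Compliance Certificate, Fleet Permit, New Business Certificate

1. does not sell tobacco products; years in business 18 > 7 → Tobacco Retail Registration not required.
2. years in business 18 ≤ 24; vehicles 18 ≥ 10 → Regulatory Certificate not required.
3. years in business 18 ≥ 12; sells goods at retail; vehicles 18 ≥ 12 → Compliance Certificate required.
4. vehicles 18 > 7 → Fleet Permit required.
5. years in business 18 ≤ 22; vehicles 18 ≥ 14 → New Business Certificate required.
6. vehicles 18 ≥ 10 → Compliance Registration not required.
7. vehicles 18 < 36 → Commercial Certificate required.
8. years in business 18 < 21; sells goods at retail → Annual Certificate required.
9. does not sell tobacco products → Compliance Certificate exemption does not apply.
10. vehicles 18 < 21 → exempt from Annual Certificate.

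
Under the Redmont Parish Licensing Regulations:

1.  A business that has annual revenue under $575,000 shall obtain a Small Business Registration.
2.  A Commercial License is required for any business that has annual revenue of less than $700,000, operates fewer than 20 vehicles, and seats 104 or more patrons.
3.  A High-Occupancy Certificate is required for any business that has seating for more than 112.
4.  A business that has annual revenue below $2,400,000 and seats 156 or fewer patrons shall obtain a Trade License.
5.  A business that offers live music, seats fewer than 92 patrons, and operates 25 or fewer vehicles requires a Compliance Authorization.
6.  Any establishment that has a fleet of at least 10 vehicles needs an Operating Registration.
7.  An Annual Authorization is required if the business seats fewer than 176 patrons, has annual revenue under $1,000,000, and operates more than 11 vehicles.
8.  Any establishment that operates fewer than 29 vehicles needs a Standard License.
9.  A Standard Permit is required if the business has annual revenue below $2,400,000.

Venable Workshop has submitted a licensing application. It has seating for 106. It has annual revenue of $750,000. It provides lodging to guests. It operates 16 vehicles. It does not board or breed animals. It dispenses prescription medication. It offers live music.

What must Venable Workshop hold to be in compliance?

1. revenue $750,000 ≥ $575,000 → Small Business Registration not required.
2. revenue $750,000 ≥ $700,000; vehicles 16 < 20; seating 106 ≥ 104 → Commercial License not required.
3. seating 106 ≤ 112 → High-Occupancy Certificate not required.
4. revenue $750,000 < $2,400,000; seating 106 ≤ 156 → Trade License required.
5. offers live music; seating 106 ≥ 92; vehicles 16 ≤ 25 → Compliance Authorization not required.
6. vehicles 16 ≥ 10 → Operating Registration required.
7. seating 106 < 176; revenue $750,000 < $1,000,000; vehicles 16 > 11 → Annual Authorization required.
8. vehicles 16 < 29 → Standard License required.
9. revenue $750,000 < $2,400,000 → Standard Permit required.

Annual Authorization, Operating Registration, Standard License, Standard Permit, Trade License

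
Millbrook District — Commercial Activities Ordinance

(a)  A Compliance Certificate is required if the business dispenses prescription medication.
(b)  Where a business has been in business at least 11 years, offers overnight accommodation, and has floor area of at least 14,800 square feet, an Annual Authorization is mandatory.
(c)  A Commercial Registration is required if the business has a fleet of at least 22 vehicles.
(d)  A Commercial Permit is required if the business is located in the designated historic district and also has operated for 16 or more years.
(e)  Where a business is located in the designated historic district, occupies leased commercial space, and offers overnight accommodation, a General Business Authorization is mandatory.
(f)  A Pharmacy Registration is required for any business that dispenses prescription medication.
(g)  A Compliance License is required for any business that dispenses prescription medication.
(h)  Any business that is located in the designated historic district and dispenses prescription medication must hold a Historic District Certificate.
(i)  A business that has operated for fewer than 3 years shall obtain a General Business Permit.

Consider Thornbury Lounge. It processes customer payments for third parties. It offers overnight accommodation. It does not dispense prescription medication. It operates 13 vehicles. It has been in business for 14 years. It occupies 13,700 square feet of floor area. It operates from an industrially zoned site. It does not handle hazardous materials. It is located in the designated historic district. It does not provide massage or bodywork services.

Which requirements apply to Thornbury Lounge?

None

(a) does not dispense prescription medication → Compliance Certificate not required.
(b) years in business 14 ≥ 11; offers overnight accommodation; floor area 13,700 square feet < 14,800 square feet → Annual Authorization not required.
(c) vehicles 13 < 22 → Commercial Registration not required.
(d) is located in the designated historic district; years in business 14 < 16 → Commercial Permit not required.
(e) is located in the designated historic district; operates from an industrially zoned site (not: occupies leased commercial space); offers overnight accommodation → General Business Authorization not required.
(f) does not dispense prescription medication → Pharmacy Registration not required.
(g) does not dispense prescription medication → Compliance License not required.
(h) is located in the designated historic district; does not dispense prescription medication → Historic District Certificate not required.
(i) years in business 14 ≥ 3 → General Business Permit not required.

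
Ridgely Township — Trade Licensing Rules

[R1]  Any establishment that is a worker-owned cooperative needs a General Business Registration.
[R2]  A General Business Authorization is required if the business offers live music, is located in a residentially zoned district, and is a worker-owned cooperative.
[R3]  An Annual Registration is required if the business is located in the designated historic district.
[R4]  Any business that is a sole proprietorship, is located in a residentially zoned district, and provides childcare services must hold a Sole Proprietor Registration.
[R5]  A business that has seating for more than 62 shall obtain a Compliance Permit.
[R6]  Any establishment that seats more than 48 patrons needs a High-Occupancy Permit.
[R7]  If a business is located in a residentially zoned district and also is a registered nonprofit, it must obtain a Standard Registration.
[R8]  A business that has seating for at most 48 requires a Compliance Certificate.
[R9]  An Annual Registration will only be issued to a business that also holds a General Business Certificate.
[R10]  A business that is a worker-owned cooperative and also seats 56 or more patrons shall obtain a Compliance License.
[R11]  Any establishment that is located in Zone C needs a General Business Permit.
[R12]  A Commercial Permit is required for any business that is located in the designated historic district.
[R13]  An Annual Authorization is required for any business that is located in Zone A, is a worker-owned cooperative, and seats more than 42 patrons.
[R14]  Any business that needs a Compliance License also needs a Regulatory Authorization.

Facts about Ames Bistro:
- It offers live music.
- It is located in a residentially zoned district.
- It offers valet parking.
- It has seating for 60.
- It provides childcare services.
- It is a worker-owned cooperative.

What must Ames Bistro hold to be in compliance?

[R1] is a worker-owned cooperative → General Business Registration required.
[R2] offers live music; is located in a residentially zoned district; is a worker-owned cooperative → General Business Authorization required.
[R3] is located in a residentially zoned district (not: is located in the designated historic district) → Annual Registration not required.
[R4] is a worker-owned cooperative (not: is a sole proprietorship); is located in a residentially zoned district; provides childcare services → Sole Proprietor Registration not required.
[R5] seating 60 ≤ 62 → Compliance Permit not required.
[R6] seating 60 > 48 → High-Occupancy Permit required.
[R7] is located in a residentially zoned district; is a worker-owned cooperative (not: is a registered nonprofit) → Standard Registration not required.
[R8] seating 60 > 48 → Compliance Certificate not required.
[R9] Annual Registration is not required → no effect.
[R10] is a worker-owned cooperative; seating 60 ≥ 56 → Compliance License required.
[R11] is located in a residentially zoned district (not: is located in Zone C) → General Business Permit not required.
[R12] is located in a residentially zoned district (not: is located in the designated historic district) → Commercial Permit not required.
[R13] is located in a residentially zoned district (not: is located in Zone A); is a worker-owned cooperative; seating 60 > 42 → Annual Authorization not required.
[R14] Compliance License is required → Regulatory Authorization also required.

Compliance License, General Business Authorization, General Business Registration, High-Occupancy Permit, Regulatory Authorization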